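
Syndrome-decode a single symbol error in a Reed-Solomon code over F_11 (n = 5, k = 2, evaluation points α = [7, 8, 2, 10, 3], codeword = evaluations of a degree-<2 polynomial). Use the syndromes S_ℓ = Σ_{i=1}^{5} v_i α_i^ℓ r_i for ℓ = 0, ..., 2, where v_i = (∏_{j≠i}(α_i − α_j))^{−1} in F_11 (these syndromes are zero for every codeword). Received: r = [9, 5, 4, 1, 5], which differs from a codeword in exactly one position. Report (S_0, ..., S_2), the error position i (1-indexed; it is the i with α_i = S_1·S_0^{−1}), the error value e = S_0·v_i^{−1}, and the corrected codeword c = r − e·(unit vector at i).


S = (1, 8, 9), error at position 2, error magnitude e = 6, c = [9, 10, 4, 1, 5].

Step 1: column multipliers v_i = (∏_{j≠i}(α_i − α_j))^{−1} mod 11.
  i = 1 (α = 7): (7−8)(7−2)(7−10)(7−3) = (−1)·5·(−3)·4 = 60 ≡ 5, so v_1 = 5^{−1} = 9 (mod 11).
  i = 2 (α = 8): (8−7)(8−2)(8−10)(8−3) = 1·6·(−2)·5 = −60 ≡ 6, so v_2 = 6^{−1} = 2 (mod 11).
  i = 3 (α = 2): (2−7)(2−8)(2−10)(2−3) = (−5)·(−6)·(−8)·(−1) = 240 ≡ 9, so v_3 = 9^{−1} = 5 (mod 11).
  i = 4 (α = 10): (10−7)(10−8)(10−2)(10−3) = 3·2·8·7 = 336 ≡ 6, so v_4 = 6^{−1} = 2 (mod 11).
  i = 5 (α = 3): (3−7)(3−8)(3−2)(3−10) = (−4)·(−5)·1·(−7) = −140 ≡ 3, so v_5 = 3^{−1} = 4 (mod 11).
  v = [9, 2, 5, 2, 4].
Step 2: syndromes of r = [9, 5, 4, 1, 5] (all sums mod 11).
  S_0 = Σ v_i r_i = 9·9 + 2·5 + 5·4 + 2·1 + 4·5 = 133 ≡ 1.
  S_1 = Σ v_i α_i r_i = 9·7·9 + 2·8·5 + 5·2·4 + 2·10·1 + 4·3·5 = 767 ≡ 8.
  α_i^2 mod 11 = [5, 9, 4, 1, 9].
  S_2 = Σ v_i α_i^2 r_i = 9·5·9 + 2·9·5 + 5·4·4 + 2·1·1 + 4·9·5 = 757 ≡ 9.
  S = (1, 8, 9) ≠ 0, so r is not a codeword (an error is present).
Step 3: locate the error. For a single error e at position i, S_ℓ = v_i·e·α_i^ℓ, so α_err = S_1/S_0.
  S_0^{−1} = 1^{−1} = 1 (mod 11), so α_err = 8·1 = 8 ≡ 8 = α_2. Error position i = 2.
  Consistency check: S_2/S_1 = 9·7 = 63 ≡ 8 = α_err ✓ (single-error assumption holds).
Step 4: error magnitude e = S_0/v_2 = S_0·∏_{j≠2}(α_2 − α_j) = 1·6 = 6 ≡ 6 (mod 11).
Step 5: correct position 2: c_2 = r_2 − e = 5 − 6 ≡ 10 (mod 11). Hence c = [9, 10, 4, 1, 5].
  Check: interpolating c through the α_i gives m(x) = 2 + 1·x (degree < 2) with m(α_i) = c_i for every i, so c is indeed a codeword.


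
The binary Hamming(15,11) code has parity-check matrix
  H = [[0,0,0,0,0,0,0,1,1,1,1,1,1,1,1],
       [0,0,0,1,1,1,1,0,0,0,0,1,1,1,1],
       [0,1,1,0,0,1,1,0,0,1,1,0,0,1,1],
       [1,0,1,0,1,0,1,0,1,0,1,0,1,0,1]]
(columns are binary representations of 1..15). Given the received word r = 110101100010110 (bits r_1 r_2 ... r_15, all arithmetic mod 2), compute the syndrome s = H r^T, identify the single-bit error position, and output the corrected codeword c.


s = (1, 1, 1, 0)^T, error position = 14, corrected codeword c = 110101100010100

Compute s = H r^T mod 2 one row at a time:
  s_1 = 0 + 0 + 0 + 1 + 0 + 1 + 1 + 0 = 3 ≡ 1 (mod 2).
  s_2 = 1 + 0 + 1 + 1 + 0 + 1 + 1 + 0 = 5 ≡ 1 (mod 2).
  s_3 = 1 + 0 + 1 + 1 + 0 + 1 + 1 + 0 = 5 ≡ 1 (mod 2).
  s_4 = 1 + 0 + 0 + 1 + 0 + 1 + 1 + 0 = 4 ≡ 0 (mod 2).
s = (1, 1, 1, 0)^T — this equals column 14 of H (binary 1110), so error is at position 14.
Correct: flip bit 14 of r = 110101100010110 to get c = 110101100010100.


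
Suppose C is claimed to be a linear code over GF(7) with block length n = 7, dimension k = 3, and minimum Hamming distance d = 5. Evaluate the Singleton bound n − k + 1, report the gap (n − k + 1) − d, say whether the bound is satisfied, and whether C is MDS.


Singleton RHS = n − k + 1 = 5, slack = 0, bound satisfied, MDS.

Singleton bound: d ≤ n − k + 1.
Here n = 7, k = 3, so n − k + 1 = 5.
Given d = 5, check d ≤ 5: YES.
Slack = (n − k + 1) − d = 0.
The code is MDS (slack = 0).
Description: the claimed parameters are [7, 3, 5]_7; such a code would be MDS (meets Singleton bound).


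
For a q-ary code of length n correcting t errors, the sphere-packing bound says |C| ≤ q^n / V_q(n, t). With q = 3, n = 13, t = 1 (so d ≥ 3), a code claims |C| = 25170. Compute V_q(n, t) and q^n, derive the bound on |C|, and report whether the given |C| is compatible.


V_q(n, t) = 27, q^n = 1594323, Hamming bound = 59049, |C| = 25170 ≤ bound (satisfied).

Step 1: Compute V_q(n, t) = Σ_{j=0}^1 C(n, j) (q−1)^j.
  j = 0: C(13,0)·(2)^0 = 1·1 = 1.
  j = 1: C(13,1)·(2)^1 = 13·2 = 26.
  V_q(n, t) = 1 + 26 = 27.
Step 2: q^n = 3^13 = 1594323.
Step 3: Hamming bound ⌊q^n / V_q(n,t)⌋ = ⌊1594323/27⌋ = 59049.
Step 4: Compare |C| = 25170 to 59049: satisfied.
The claimed |C| lies below the Hamming bound.


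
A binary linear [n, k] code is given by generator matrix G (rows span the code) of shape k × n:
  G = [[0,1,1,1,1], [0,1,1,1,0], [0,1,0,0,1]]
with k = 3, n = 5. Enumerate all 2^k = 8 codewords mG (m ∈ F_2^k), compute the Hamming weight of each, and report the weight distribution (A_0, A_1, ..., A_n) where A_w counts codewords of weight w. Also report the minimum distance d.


Weight distribution: A_0 = 1, A_1 = 2, A_2 = 2, A_3 = 2, A_4 = 1. Minimum distance d = 1.

Enumerate all 2^3 = 8 messages m ∈ F_2^3.
For each, compute codeword c = mG in F_2^5, then tally its weight.
  m = 000 → c = 00000, weight = 0.
  m = 100 → c = 01111, weight = 4.
  m = 010 → c = 01110, weight = 3.
  m = 110 → c = 00001, weight = 1.
  m = 001 → c = 01001, weight = 2.
  m = 101 → c = 00110, weight = 2.
  m = 011 → c = 00111, weight = 3.
  m = 111 → c = 01000, weight = 1.
Tally weights:
  weight 0: 1 codewords.
  weight 1: 2 codewords.
  weight 2: 2 codewords.
  weight 3: 2 codewords.
  weight 4: 1 codewords.
Minimum distance d = smallest w > 0 with A_w > 0 = 1.
Sanity: Σ A_w = 8 = 2^3 = 8 ✓.


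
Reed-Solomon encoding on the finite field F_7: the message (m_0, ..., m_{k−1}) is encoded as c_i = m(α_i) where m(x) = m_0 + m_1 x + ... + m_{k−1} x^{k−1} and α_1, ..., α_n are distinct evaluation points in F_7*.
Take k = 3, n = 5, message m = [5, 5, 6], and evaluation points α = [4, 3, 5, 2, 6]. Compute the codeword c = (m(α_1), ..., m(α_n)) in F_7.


c = [2, 4, 5, 4, 6]

Message polynomial: m(x) = 5 + 5·x + 6·x^2 (mod 7).
For each evaluation point α_i, compute m(α_i) mod 7:
  α_1 = 4: Horner steps 6 → 1 → 2, so m(4) = 2.
  α_2 = 3: Horner steps 6 → 2 → 4, so m(3) = 4.
  α_3 = 5: Horner steps 6 → 0 → 5, so m(5) = 5.
  α_4 = 2: Horner steps 6 → 3 → 4, so m(2) = 4.
  α_5 = 6: Horner steps 6 → 6 → 6, so m(6) = 6.
Codeword c = [2, 4, 5, 4, 6] ∈ F_7^5.


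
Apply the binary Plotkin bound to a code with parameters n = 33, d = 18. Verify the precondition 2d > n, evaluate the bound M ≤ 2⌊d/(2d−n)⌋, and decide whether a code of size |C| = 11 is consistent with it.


Plotkin bound M ≤ 12; given |C| = 11 ≤ bound (satisfied).

Check applicability: 2d = 36, n = 33.
2d − n = 3 > 0, so Plotkin applies.
Compute d/(2d−n) = 18/3 ≈ 6.0000.
⌊d/(2d−n)⌋ = 6.
Plotkin bound: M ≤ 2·6 = 12.
Given |C| = 11, check: satisfied.
This |C| is below the Plotkin bound.


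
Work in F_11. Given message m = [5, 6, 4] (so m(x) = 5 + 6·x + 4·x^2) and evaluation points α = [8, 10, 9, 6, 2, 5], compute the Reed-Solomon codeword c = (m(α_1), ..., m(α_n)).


c = [1, 3, 9, 9, 0, 3]

Message polynomial: m(x) = 5 + 6·x + 4·x^2 (mod 11).
For each evaluation point α_i, compute m(α_i) mod 11:
  α_1 = 8: Horner steps 4 → 5 → 1, so m(8) = 1.
  α_2 = 10: Horner steps 4 → 2 → 3, so m(10) = 3.
  α_3 = 9: Horner steps 4 → 9 → 9, so m(9) = 9.
  α_4 = 6: Horner steps 4 → 8 → 9, so m(6) = 9.
  α_5 = 2: Horner steps 4 → 3 → 0, so m(2) = 0.
  α_6 = 5: Horner steps 4 → 4 → 3, so m(5) = 3.
Codeword c = [1, 3, 9, 9, 0, 3] ∈ F_11^6.


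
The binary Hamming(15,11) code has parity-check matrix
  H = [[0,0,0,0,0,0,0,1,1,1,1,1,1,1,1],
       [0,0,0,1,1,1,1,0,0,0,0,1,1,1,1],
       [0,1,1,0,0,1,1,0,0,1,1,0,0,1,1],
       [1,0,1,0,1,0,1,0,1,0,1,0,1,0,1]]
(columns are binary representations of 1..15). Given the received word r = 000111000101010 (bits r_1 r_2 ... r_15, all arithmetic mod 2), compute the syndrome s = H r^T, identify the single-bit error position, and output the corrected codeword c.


s = (1, 1, 1, 1)^T, error position = 15, corrected codeword c = 000111000101011

Compute s = H r^T mod 2 one row at a time:
  s_1 = 0 + 0 + 1 + 0 + 1 + 0 + 1 + 0 = 3 ≡ 1 (mod 2).
  s_2 = 1 + 1 + 1 + 0 + 1 + 0 + 1 + 0 = 5 ≡ 1 (mod 2).
  s_3 = 0 + 0 + 1 + 0 + 1 + 0 + 1 + 0 = 3 ≡ 1 (mod 2).
  s_4 = 0 + 0 + 1 + 0 + 0 + 0 + 0 + 0 = 1 ≡ 1 (mod 2).
s = (1, 1, 1, 1)^T — this equals column 15 of H (binary 1111), so error is at position 15.
Correct: flip bit 15 of r = 000111000101010 to get c = 000111000101011.


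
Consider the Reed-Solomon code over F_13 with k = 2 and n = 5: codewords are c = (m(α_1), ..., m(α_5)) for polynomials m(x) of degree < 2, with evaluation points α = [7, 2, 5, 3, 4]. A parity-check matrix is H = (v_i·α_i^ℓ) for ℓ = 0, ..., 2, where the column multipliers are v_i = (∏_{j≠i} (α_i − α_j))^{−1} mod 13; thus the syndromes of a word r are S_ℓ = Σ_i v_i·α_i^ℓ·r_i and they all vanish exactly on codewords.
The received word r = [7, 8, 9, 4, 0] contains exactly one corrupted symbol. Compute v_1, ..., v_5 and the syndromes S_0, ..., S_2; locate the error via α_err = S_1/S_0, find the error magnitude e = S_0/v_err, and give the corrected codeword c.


S = (2, 1, 7), error at position 1, error magnitude e = 6, c = [1, 8, 9, 4, 0].

Step 1: column multipliers v_i = (∏_{j≠i}(α_i − α_j))^{−1} mod 13.
  i = 1 (α = 7): (7−2)(7−5)(7−3)(7−4) = 5·2·4·3 = 120 ≡ 3, so v_1 = 3^{−1} = 9 (mod 13).
  i = 2 (α = 2): (2−7)(2−5)(2−3)(2−4) = (−5)·(−3)·(−1)·(−2) = 30 ≡ 4, so v_2 = 4^{−1} = 10 (mod 13).
  i = 3 (α = 5): (5−7)(5−2)(5−3)(5−4) = (−2)·3·2·1 = −12 ≡ 1, so v_3 = 1^{−1} = 1 (mod 13).
  i = 4 (α = 3): (3−7)(3−2)(3−5)(3−4) = (−4)·1·(−2)·(−1) = −8 ≡ 5, so v_4 = 5^{−1} = 8 (mod 13).
  i = 5 (α = 4): (4−7)(4−2)(4−5)(4−3) = (−3)·2·(−1)·1 = 6 ≡ 6, so v_5 = 6^{−1} = 11 (mod 13).
  v = [9, 10, 1, 8, 11].
Step 2: syndromes of r = [7, 8, 9, 4, 0] (all sums mod 13).
  S_0 = Σ v_i r_i = 9·7 + 10·8 + 1·9 + 8·4 + 11·0 = 184 ≡ 2.
  S_1 = Σ v_i α_i r_i = 9·7·7 + 10·2·8 + 1·5·9 + 8·3·4 + 11·4·0 = 742 ≡ 1.
  α_i^2 mod 13 = [10, 4, 12, 9, 3].
  S_2 = Σ v_i α_i^2 r_i = 9·10·7 + 10·4·8 + 1·12·9 + 8·9·4 + 11·3·0 = 1346 ≡ 7.
  S = (2, 1, 7) ≠ 0, so r is not a codeword (an error is present).
Step 3: locate the error. For a single error e at position i, S_ℓ = v_i·e·α_i^ℓ, so α_err = S_1/S_0.
  S_0^{−1} = 2^{−1} = 7 (mod 13), so α_err = 1·7 = 7 ≡ 7 = α_1. Error position i = 1.
  Consistency check: S_2/S_1 = 7·1 = 7 ≡ 7 = α_err ✓ (single-error assumption holds).
Step 4: error magnitude e = S_0/v_1 = S_0·∏_{j≠1}(α_1 − α_j) = 2·3 = 6 ≡ 6 (mod 13).
Step 5: correct position 1: c_1 = r_1 − e = 7 − 6 ≡ 1 (mod 13). Hence c = [1, 8, 9, 4, 0].
  Check: interpolating c through the α_i gives m(x) = 3 + 9·x (degree < 2) with m(α_i) = c_i for every i, so c is indeed a codeword.


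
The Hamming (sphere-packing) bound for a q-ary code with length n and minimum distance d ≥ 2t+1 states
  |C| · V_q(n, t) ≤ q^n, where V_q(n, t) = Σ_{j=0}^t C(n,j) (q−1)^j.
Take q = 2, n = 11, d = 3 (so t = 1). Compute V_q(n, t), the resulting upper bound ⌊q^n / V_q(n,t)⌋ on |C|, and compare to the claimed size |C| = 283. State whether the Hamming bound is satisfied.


V_q(n, t) = 12, q^n = 2048, Hamming bound = 170, |C| = 283 > bound (violated).

Step 1: Compute V_q(n, t) = Σ_{j=0}^1 C(n, j) (q−1)^j.
  j = 0: C(11,0)·(1)^0 = 1·1 = 1.
  j = 1: C(11,1)·(1)^1 = 11·1 = 11.
  V_q(n, t) = 1 + 11 = 12.
Step 2: q^n = 2^11 = 2048.
Step 3: Hamming bound ⌊q^n / V_q(n,t)⌋ = ⌊2048/12⌋ = 170.
Step 4: Compare |C| = 283 to 170: violated.
The claimed |C| lies above the Hamming bound, so no 2-ary code of length 11 with d ≥ 3 can have 283 codewords.


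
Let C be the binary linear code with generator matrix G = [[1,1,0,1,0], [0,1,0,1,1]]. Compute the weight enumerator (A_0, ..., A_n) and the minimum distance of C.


Weight distribution: A_0 = 1, A_2 = 1, A_3 = 2. Minimum distance d = 2.

Enumerate all 2^2 = 4 messages m ∈ F_2^2.
For each, compute codeword c = mG in F_2^5, then tally its weight.
  m = 00 → c = 00000, weight = 0.
  m = 10 → c = 11010, weight = 3.
  m = 01 → c = 01011, weight = 3.
  m = 11 → c = 10001, weight = 2.
Tally weights:
  weight 0: 1 codewords.
  weight 2: 1 codewords.
  weight 3: 2 codewords.
Minimum distance d = smallest w > 0 with A_w > 0 = 2.
Sanity: Σ A_w = 4 = 2^2 = 4 ✓.


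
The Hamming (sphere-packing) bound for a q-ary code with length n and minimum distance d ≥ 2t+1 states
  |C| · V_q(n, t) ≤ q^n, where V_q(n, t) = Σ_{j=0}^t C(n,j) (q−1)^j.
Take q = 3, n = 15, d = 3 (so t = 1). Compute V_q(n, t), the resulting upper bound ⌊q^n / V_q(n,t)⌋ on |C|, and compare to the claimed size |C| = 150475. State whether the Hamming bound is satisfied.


V_q(n, t) = 31, q^n = 14348907, Hamming bound = 462867, |C| = 150475 ≤ bound (satisfied).

Step 1: Compute V_q(n, t) = Σ_{j=0}^1 C(n, j) (q−1)^j.
  j = 0: C(15,0)·(2)^0 = 1·1 = 1.
  j = 1: C(15,1)·(2)^1 = 15·2 = 30.
  V_q(n, t) = 1 + 30 = 31.
Step 2: q^n = 3^15 = 14348907.
Step 3: Hamming bound ⌊q^n / V_q(n,t)⌋ = ⌊14348907/31⌋ = 462867.
Step 4: Compare |C| = 150475 to 462867: satisfied.
The claimed |C| lies below the Hamming bound.


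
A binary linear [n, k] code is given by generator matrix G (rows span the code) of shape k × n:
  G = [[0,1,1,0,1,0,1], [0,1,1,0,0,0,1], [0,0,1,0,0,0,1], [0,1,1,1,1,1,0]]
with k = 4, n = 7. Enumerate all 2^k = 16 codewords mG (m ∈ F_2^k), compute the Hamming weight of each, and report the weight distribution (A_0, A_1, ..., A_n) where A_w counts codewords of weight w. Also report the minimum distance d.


Weight distribution: A_0 = 1, A_1 = 2, A_2 = 2, A_3 = 4, A_4 = 5, A_5 = 2. Minimum distance d = 1.

Enumerate all 2^4 = 16 messages m ∈ F_2^4.
For each, compute codeword c = mG in F_2^7, then tally its weight.
  m = 0000 → c = 0000000, weight = 0.
  m = 1000 → c = 0110101, weight = 4.
  m = 0100 → c = 0110001, weight = 3.
  m = 1100 → c = 0000100, weight = 1.
  m = 0010 → c = 0010001, weight = 2.
  m = 1010 → c = 0100100, weight = 2.
  m = 0110 → c = 0100000, weight = 1.
  m = 1110 → c = 0010101, weight = 3.
  m = 0001 → c = 0111110, weight = 5.
  m = 1001 → c = 0001011, weight = 3.
  m = 0101 → c = 0001111, weight = 4.
  m = 1101 → c = 0111010, weight = 4.
  m = 0011 → c = 0101111, weight = 5.
  m = 1011 → c = 0011010, weight = 3.
  m = 0111 → c = 0011110, weight = 4.
  m = 1111 → c = 0101011, weight = 4.
Tally weights:
  weight 0: 1 codewords.
  weight 1: 2 codewords.
  weight 2: 2 codewords.
  weight 3: 4 codewords.
  weight 4: 5 codewords.
  weight 5: 2 codewords.
Minimum distance d = smallest w > 0 with A_w > 0 = 1.
Sanity: Σ A_w = 16 = 2^4 = 16 ✓.


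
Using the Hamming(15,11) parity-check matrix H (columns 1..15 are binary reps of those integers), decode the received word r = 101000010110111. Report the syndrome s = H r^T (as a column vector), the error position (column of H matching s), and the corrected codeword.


s = (0, 1, 1, 1)^T, error position = 7, corrected codeword c = 101000110110111

Compute s = H r^T mod 2 one row at a time:
  s_1 = 1 + 0 + 1 + 1 + 0 + 1 + 1 + 1 = 6 ≡ 0 (mod 2).
  s_2 = 0 + 0 + 0 + 0 + 0 + 1 + 1 + 1 = 3 ≡ 1 (mod 2).
  s_3 = 0 + 1 + 0 + 0 + 1 + 1 + 1 + 1 = 5 ≡ 1 (mod 2).
  s_4 = 1 + 1 + 0 + 0 + 0 + 1 + 1 + 1 = 5 ≡ 1 (mod 2).
s = (0, 1, 1, 1)^T — this equals column 7 of H (binary 0111), so error is at position 7.
Correct: flip bit 7 of r = 101000010110111 to get c = 101000110110111.


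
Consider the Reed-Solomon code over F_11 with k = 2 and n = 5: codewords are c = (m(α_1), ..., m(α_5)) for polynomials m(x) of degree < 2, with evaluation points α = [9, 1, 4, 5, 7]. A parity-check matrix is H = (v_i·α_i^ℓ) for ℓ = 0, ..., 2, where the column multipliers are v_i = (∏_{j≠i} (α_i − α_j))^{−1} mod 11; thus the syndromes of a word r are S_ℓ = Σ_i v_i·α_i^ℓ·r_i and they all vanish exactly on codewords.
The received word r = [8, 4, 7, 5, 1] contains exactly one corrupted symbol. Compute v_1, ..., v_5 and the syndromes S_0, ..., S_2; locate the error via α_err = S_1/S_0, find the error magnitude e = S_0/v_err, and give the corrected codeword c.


S = (6, 6, 6), error at position 2, error magnitude e = 2, c = [8, 2, 7, 5, 1].

Step 1: column multipliers v_i = (∏_{j≠i}(α_i − α_j))^{−1} mod 11.
  i = 1 (α = 9): (9−1)(9−4)(9−5)(9−7) = 8·5·4·2 = 320 ≡ 1, so v_1 = 1^{−1} = 1 (mod 11).
  i = 2 (α = 1): (1−9)(1−4)(1−5)(1−7) = (−8)·(−3)·(−4)·(−6) = 576 ≡ 4, so v_2 = 4^{−1} = 3 (mod 11).
  i = 3 (α = 4): (4−9)(4−1)(4−5)(4−7) = (−5)·3·(−1)·(−3) = −45 ≡ 10, so v_3 = 10^{−1} = 10 (mod 11).
  i = 4 (α = 5): (5−9)(5−1)(5−4)(5−7) = (−4)·4·1·(−2) = 32 ≡ 10, so v_4 = 10^{−1} = 10 (mod 11).
  i = 5 (α = 7): (7−9)(7−1)(7−4)(7−5) = (−2)·6·3·2 = −72 ≡ 5, so v_5 = 5^{−1} = 9 (mod 11).
  v = [1, 3, 10, 10, 9].
Step 2: syndromes of r = [8, 4, 7, 5, 1] (all sums mod 11).
  S_0 = Σ v_i r_i = 1·8 + 3·4 + 10·7 + 10·5 + 9·1 = 149 ≡ 6.
  S_1 = Σ v_i α_i r_i = 1·9·8 + 3·1·4 + 10·4·7 + 10·5·5 + 9·7·1 = 677 ≡ 6.
  α_i^2 mod 11 = [4, 1, 5, 3, 5].
  S_2 = Σ v_i α_i^2 r_i = 1·4·8 + 3·1·4 + 10·5·7 + 10·3·5 + 9·5·1 = 589 ≡ 6.
  S = (6, 6, 6) ≠ 0, so r is not a codeword (an error is present).
Step 3: locate the error. For a single error e at position i, S_ℓ = v_i·e·α_i^ℓ, so α_err = S_1/S_0.
  S_0^{−1} = 6^{−1} = 2 (mod 11), so α_err = 6·2 = 12 ≡ 1 = α_2. Error position i = 2.
  Consistency check: S_2/S_1 = 6·2 = 12 ≡ 1 = α_err ✓ (single-error assumption holds).
Step 4: error magnitude e = S_0/v_2 = S_0·∏_{j≠2}(α_2 − α_j) = 6·4 = 24 ≡ 2 (mod 11).
Step 5: correct position 2: c_2 = r_2 − e = 4 − 2 ≡ 2 (mod 11). Hence c = [8, 2, 7, 5, 1].
  Check: interpolating c through the α_i gives m(x) = 4 + 9·x (degree < 2) with m(α_i) = c_i for every i, so c is indeed a codeword.


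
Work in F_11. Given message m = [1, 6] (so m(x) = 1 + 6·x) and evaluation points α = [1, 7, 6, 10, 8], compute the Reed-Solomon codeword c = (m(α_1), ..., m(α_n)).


c = [7, 10, 4, 6, 5]

Message polynomial: m(x) = 1 + 6·x (mod 11).
For each evaluation point α_i, compute m(α_i) mod 11:
  α_1 = 1: Horner steps 6 → 7, so m(1) = 7.
  α_2 = 7: Horner steps 6 → 10, so m(7) = 10.
  α_3 = 6: Horner steps 6 → 4, so m(6) = 4.
  α_4 = 10: Horner steps 6 → 6, so m(10) = 6.
  α_5 = 8: Horner steps 6 → 5, so m(8) = 5.
Codeword c = [7, 10, 4, 6, 5] ∈ F_11^5.


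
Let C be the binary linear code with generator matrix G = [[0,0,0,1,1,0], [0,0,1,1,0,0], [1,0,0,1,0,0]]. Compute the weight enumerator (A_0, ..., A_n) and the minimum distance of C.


Weight distribution: A_0 = 1, A_2 = 6, A_4 = 1. Minimum distance d = 2.

Enumerate all 2^3 = 8 messages m ∈ F_2^3.
For each, compute codeword c = mG in F_2^6, then tally its weight.
  m = 000 → c = 000000, weight = 0.
  m = 100 → c = 000110, weight = 2.
  m = 010 → c = 001100, weight = 2.
  m = 110 → c = 001010, weight = 2.
  m = 001 → c = 100100, weight = 2.
  m = 101 → c = 100010, weight = 2.
  m = 011 → c = 101000, weight = 2.
  m = 111 → c = 101110, weight = 4.
Tally weights:
  weight 0: 1 codewords.
  weight 2: 6 codewords.
  weight 4: 1 codewords.
Minimum distance d = smallest w > 0 with A_w > 0 = 2.
Sanity: Σ A_w = 8 = 2^3 = 8 ✓.


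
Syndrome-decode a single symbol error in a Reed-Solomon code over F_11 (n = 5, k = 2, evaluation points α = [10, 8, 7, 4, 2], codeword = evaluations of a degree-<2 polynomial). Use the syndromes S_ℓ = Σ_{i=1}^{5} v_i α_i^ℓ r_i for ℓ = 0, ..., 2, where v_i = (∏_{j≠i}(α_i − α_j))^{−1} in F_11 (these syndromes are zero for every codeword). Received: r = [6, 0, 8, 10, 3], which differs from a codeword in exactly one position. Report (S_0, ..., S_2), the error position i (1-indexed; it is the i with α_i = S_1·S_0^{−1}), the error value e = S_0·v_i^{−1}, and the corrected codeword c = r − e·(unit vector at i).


S = (3, 6, 1), error at position 5, error magnitude e = 10, c = [6, 0, 8, 10, 4].

Step 1: column multipliers v_i = (∏_{j≠i}(α_i − α_j))^{−1} mod 11.
  i = 1 (α = 10): (10−8)(10−7)(10−4)(10−2) = 2·3·6·8 = 288 ≡ 2, so v_1 = 2^{−1} = 6 (mod 11).
  i = 2 (α = 8): (8−10)(8−7)(8−4)(8−2) = (−2)·1·4·6 = −48 ≡ 7, so v_2 = 7^{−1} = 8 (mod 11).
  i = 3 (α = 7): (7−10)(7−8)(7−4)(7−2) = (−3)·(−1)·3·5 = 45 ≡ 1, so v_3 = 1^{−1} = 1 (mod 11).
  i = 4 (α = 4): (4−10)(4−8)(4−7)(4−2) = (−6)·(−4)·(−3)·2 = −144 ≡ 10, so v_4 = 10^{−1} = 10 (mod 11).
  i = 5 (α = 2): (2−10)(2−8)(2−7)(2−4) = (−8)·(−6)·(−5)·(−2) = 480 ≡ 7, so v_5 = 7^{−1} = 8 (mod 11).
  v = [6, 8, 1, 10, 8].
Step 2: syndromes of r = [6, 0, 8, 10, 3] (all sums mod 11).
  S_0 = Σ v_i r_i = 6·6 + 8·0 + 1·8 + 10·10 + 8·3 = 168 ≡ 3.
  S_1 = Σ v_i α_i r_i = 6·10·6 + 8·8·0 + 1·7·8 + 10·4·10 + 8·2·3 = 864 ≡ 6.
  α_i^2 mod 11 = [1, 9, 5, 5, 4].
  S_2 = Σ v_i α_i^2 r_i = 6·1·6 + 8·9·0 + 1·5·8 + 10·5·10 + 8·4·3 = 672 ≡ 1.
  S = (3, 6, 1) ≠ 0, so r is not a codeword (an error is present).
Step 3: locate the error. For a single error e at position i, S_ℓ = v_i·e·α_i^ℓ, so α_err = S_1/S_0.
  S_0^{−1} = 3^{−1} = 4 (mod 11), so α_err = 6·4 = 24 ≡ 2 = α_5. Error position i = 5.
  Consistency check: S_2/S_1 = 1·2 = 2 ≡ 2 = α_err ✓ (single-error assumption holds).
Step 4: error magnitude e = S_0/v_5 = S_0·∏_{j≠5}(α_5 − α_j) = 3·7 = 21 ≡ 10 (mod 11).
Step 5: correct position 5: c_5 = r_5 − e = 3 − 10 ≡ 4 (mod 11). Hence c = [6, 0, 8, 10, 4].
  Check: interpolating c through the α_i gives m(x) = 9 + 3·x (degree < 2) with m(α_i) = c_i for every i, so c is indeed a codeword.


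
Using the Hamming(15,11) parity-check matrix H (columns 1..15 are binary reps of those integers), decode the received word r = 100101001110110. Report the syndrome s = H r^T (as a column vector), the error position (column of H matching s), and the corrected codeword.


s = (1, 0, 0, 0)^T, error position = 8, corrected codeword c = 100101011110110

Compute s = H r^T mod 2 one row at a time:
  s_1 = 0 + 1 + 1 + 1 + 0 + 1 + 1 + 0 = 5 ≡ 1 (mod 2).
  s_2 = 1 + 0 + 1 + 0 + 0 + 1 + 1 + 0 = 4 ≡ 0 (mod 2).
  s_3 = 0 + 0 + 1 + 0 + 1 + 1 + 1 + 0 = 4 ≡ 0 (mod 2).
  s_4 = 1 + 0 + 0 + 0 + 1 + 1 + 1 + 0 = 4 ≡ 0 (mod 2).
s = (1, 0, 0, 0)^T — this equals column 8 of H (binary 1000), so error is at position 8.
Correct: flip bit 8 of r = 100101001110110 to get c = 100101011110110.


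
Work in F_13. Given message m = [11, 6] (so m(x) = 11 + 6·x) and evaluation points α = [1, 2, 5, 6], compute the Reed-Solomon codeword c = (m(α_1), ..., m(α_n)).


c = [4, 10, 2, 8]

Message polynomial: m(x) = 11 + 6·x (mod 13).
For each evaluation point α_i, compute m(α_i) mod 13:
  α_1 = 1: Horner steps 6 → 4, so m(1) = 4.
  α_2 = 2: Horner steps 6 → 10, so m(2) = 10.
  α_3 = 5: Horner steps 6 → 2, so m(5) = 2.
  α_4 = 6: Horner steps 6 → 8, so m(6) = 8.
Codeword c = [4, 10, 2, 8] ∈ F_13^4.


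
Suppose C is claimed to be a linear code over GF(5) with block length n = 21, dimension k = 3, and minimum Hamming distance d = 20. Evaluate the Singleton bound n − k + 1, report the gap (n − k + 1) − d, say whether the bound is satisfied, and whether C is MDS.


Singleton RHS = n − k + 1 = 19, slack = -1, bound violated (no such code; not MDS).

Singleton bound: d ≤ n − k + 1.
Here n = 21, k = 3, so n − k + 1 = 19.
Given d = 20, check d ≤ 19: NO.
Slack = (n − k + 1) − d = -1.
The slack is negative: d = 20 exceeds n − k + 1 = 19 by 1, so the Singleton bound is violated and no linear [21, 3, 20]_5 code can exist. In particular it is not MDS (MDS requires d = n − k + 1 exactly).
Description: the claimed parameters are [21, 3, 20]_5; such a code would be impossible (violates the Singleton bound).


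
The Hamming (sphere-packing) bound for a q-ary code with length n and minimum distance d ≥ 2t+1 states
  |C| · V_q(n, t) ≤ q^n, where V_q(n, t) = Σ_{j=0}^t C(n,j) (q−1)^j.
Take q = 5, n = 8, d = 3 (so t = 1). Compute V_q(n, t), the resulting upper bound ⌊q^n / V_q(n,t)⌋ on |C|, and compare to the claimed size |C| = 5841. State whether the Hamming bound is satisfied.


V_q(n, t) = 33, q^n = 390625, Hamming bound = 11837, |C| = 5841 ≤ bound (satisfied).

Step 1: Compute V_q(n, t) = Σ_{j=0}^1 C(n, j) (q−1)^j.
  j = 0: C(8,0)·(4)^0 = 1·1 = 1.
  j = 1: C(8,1)·(4)^1 = 8·4 = 32.
  V_q(n, t) = 1 + 32 = 33.
Step 2: q^n = 5^8 = 390625.
Step 3: Hamming bound ⌊q^n / V_q(n,t)⌋ = ⌊390625/33⌋ = 11837.
Step 4: Compare |C| = 5841 to 11837: satisfied.
The claimed |C| lies below the Hamming bound.


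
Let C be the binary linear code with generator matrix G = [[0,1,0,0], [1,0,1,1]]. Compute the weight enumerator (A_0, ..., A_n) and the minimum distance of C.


Weight distribution: A_0 = 1, A_1 = 1, A_3 = 1, A_4 = 1. Minimum distance d = 1.

Enumerate all 2^2 = 4 messages m ∈ F_2^2.
For each, compute codeword c = mG in F_2^4, then tally its weight.
  m = 00 → c = 0000, weight = 0.
  m = 10 → c = 0100, weight = 1.
  m = 01 → c = 1011, weight = 3.
  m = 11 → c = 1111, weight = 4.
Tally weights:
  weight 0: 1 codewords.
  weight 1: 1 codewords.
  weight 3: 1 codewords.
  weight 4: 1 codewords.
Minimum distance d = smallest w > 0 with A_w > 0 = 1.
Sanity: Σ A_w = 4 = 2^2 = 4 ✓.


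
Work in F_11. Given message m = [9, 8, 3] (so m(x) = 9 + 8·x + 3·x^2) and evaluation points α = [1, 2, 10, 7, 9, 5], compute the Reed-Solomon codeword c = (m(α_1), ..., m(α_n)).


c = [9, 4, 4, 3, 5, 3]

Message polynomial: m(x) = 9 + 8·x + 3·x^2 (mod 11).
For each evaluation point α_i, compute m(α_i) mod 11:
  α_1 = 1: Horner steps 3 → 0 → 9, so m(1) = 9.
  α_2 = 2: Horner steps 3 → 3 → 4, so m(2) = 4.
  α_3 = 10: Horner steps 3 → 5 → 4, so m(10) = 4.
  α_4 = 7: Horner steps 3 → 7 → 3, so m(7) = 3.
  α_5 = 9: Horner steps 3 → 2 → 5, so m(9) = 5.
  α_6 = 5: Horner steps 3 → 1 → 3, so m(5) = 3.
Codeword c = [9, 4, 4, 3, 5, 3] ∈ F_11^6.


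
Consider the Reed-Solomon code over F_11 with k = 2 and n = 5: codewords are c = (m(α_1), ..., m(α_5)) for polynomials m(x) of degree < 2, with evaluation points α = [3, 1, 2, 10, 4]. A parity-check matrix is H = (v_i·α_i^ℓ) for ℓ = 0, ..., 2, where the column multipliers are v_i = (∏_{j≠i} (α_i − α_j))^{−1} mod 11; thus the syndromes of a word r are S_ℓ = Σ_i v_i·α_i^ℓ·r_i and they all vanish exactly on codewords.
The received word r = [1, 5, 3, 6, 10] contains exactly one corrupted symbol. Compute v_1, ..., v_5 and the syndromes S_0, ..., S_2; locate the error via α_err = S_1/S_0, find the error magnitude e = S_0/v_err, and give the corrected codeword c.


S = (3, 8, 3), error at position 4, error magnitude e = 8, c = [1, 5, 3, 9, 10].

Step 1: column multipliers v_i = (∏_{j≠i}(α_i − α_j))^{−1} mod 11.
  i = 1 (α = 3): (3−1)(3−2)(3−10)(3−4) = 2·1·(−7)·(−1) = 14 ≡ 3, so v_1 = 3^{−1} = 4 (mod 11).
  i = 2 (α = 1): (1−3)(1−2)(1−10)(1−4) = (−2)·(−1)·(−9)·(−3) = 54 ≡ 10, so v_2 = 10^{−1} = 10 (mod 11).
  i = 3 (α = 2): (2−3)(2−1)(2−10)(2−4) = (−1)·1·(−8)·(−2) = −16 ≡ 6, so v_3 = 6^{−1} = 2 (mod 11).
  i = 4 (α = 10): (10−3)(10−1)(10−2)(10−4) = 7·9·8·6 = 3024 ≡ 10, so v_4 = 10^{−1} = 10 (mod 11).
  i = 5 (α = 4): (4−3)(4−1)(4−2)(4−10) = 1·3·2·(−6) = −36 ≡ 8, so v_5 = 8^{−1} = 7 (mod 11).
  v = [4, 10, 2, 10, 7].
Step 2: syndromes of r = [1, 5, 3, 6, 10] (all sums mod 11).
  S_0 = Σ v_i r_i = 4·1 + 10·5 + 2·3 + 10·6 + 7·10 = 190 ≡ 3.
  S_1 = Σ v_i α_i r_i = 4·3·1 + 10·1·5 + 2·2·3 + 10·10·6 + 7·4·10 = 954 ≡ 8.
  α_i^2 mod 11 = [9, 1, 4, 1, 5].
  S_2 = Σ v_i α_i^2 r_i = 4·9·1 + 10·1·5 + 2·4·3 + 10·1·6 + 7·5·10 = 520 ≡ 3.
  S = (3, 8, 3) ≠ 0, so r is not a codeword (an error is present).
Step 3: locate the error. For a single error e at position i, S_ℓ = v_i·e·α_i^ℓ, so α_err = S_1/S_0.
  S_0^{−1} = 3^{−1} = 4 (mod 11), so α_err = 8·4 = 32 ≡ 10 = α_4. Error position i = 4.
  Consistency check: S_2/S_1 = 3·7 = 21 ≡ 10 = α_err ✓ (single-error assumption holds).
Step 4: error magnitude e = S_0/v_4 = S_0·∏_{j≠4}(α_4 − α_j) = 3·10 = 30 ≡ 8 (mod 11).
Step 5: correct position 4: c_4 = r_4 − e = 6 − 8 ≡ 9 (mod 11). Hence c = [1, 5, 3, 9, 10].
  Check: interpolating c through the α_i gives m(x) = 7 + 9·x (degree < 2) with m(α_i) = c_i for every i, so c is indeed a codeword.


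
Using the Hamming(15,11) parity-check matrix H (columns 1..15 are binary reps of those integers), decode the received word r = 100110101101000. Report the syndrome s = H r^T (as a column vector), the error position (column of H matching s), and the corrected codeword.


s = (1, 0, 0, 0)^T, error position = 8, corrected codeword c = 100110111101000

Compute s = H r^T mod 2 one row at a time:
  s_1 = 0 + 1 + 1 + 0 + 1 + 0 + 0 + 0 = 3 ≡ 1 (mod 2).
  s_2 = 1 + 1 + 0 + 1 + 1 + 0 + 0 + 0 = 4 ≡ 0 (mod 2).
  s_3 = 0 + 0 + 0 + 1 + 1 + 0 + 0 + 0 = 2 ≡ 0 (mod 2).
  s_4 = 1 + 0 + 1 + 1 + 1 + 0 + 0 + 0 = 4 ≡ 0 (mod 2).
s = (1, 0, 0, 0)^T — this equals column 8 of H (binary 1000), so error is at position 8.
Correct: flip bit 8 of r = 100110101101000 to get c = 100110111101000.


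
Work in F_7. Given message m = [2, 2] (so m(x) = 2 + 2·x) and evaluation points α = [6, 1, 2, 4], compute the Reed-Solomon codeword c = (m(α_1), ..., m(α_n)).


c = [0, 4, 6, 3]

Message polynomial: m(x) = 2 + 2·x (mod 7).
For each evaluation point α_i, compute m(α_i) mod 7:
  α_1 = 6: Horner steps 2 → 0, so m(6) = 0.
  α_2 = 1: Horner steps 2 → 4, so m(1) = 4.
  α_3 = 2: Horner steps 2 → 6, so m(2) = 6.
  α_4 = 4: Horner steps 2 → 3, so m(4) = 3.
Codeword c = [0, 4, 6, 3] ∈ F_7^4.


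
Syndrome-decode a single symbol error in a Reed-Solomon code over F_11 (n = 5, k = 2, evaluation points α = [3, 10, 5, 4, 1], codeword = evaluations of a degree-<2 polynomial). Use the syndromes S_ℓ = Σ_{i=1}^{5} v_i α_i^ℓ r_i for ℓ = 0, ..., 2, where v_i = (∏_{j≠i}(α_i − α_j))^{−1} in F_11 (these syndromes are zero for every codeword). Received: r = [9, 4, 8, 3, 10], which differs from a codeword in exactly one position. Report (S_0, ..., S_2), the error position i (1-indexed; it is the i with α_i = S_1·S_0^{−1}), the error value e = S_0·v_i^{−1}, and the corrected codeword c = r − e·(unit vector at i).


S = (9, 2, 9), error at position 2, error magnitude e = 4, c = [9, 0, 8, 3, 10].

Step 1: column multipliers v_i = (∏_{j≠i}(α_i − α_j))^{−1} mod 11.
  i = 1 (α = 3): (3−10)(3−5)(3−4)(3−1) = (−7)·(−2)·(−1)·2 = −28 ≡ 5, so v_1 = 5^{−1} = 9 (mod 11).
  i = 2 (α = 10): (10−3)(10−5)(10−4)(10−1) = 7·5·6·9 = 1890 ≡ 9, so v_2 = 9^{−1} = 5 (mod 11).
  i = 3 (α = 5): (5−3)(5−10)(5−4)(5−1) = 2·(−5)·1·4 = −40 ≡ 4, so v_3 = 4^{−1} = 3 (mod 11).
  i = 4 (α = 4): (4−3)(4−10)(4−5)(4−1) = 1·(−6)·(−1)·3 = 18 ≡ 7, so v_4 = 7^{−1} = 8 (mod 11).
  i = 5 (α = 1): (1−3)(1−10)(1−5)(1−4) = (−2)·(−9)·(−4)·(−3) = 216 ≡ 7, so v_5 = 7^{−1} = 8 (mod 11).
  v = [9, 5, 3, 8, 8].
Step 2: syndromes of r = [9, 4, 8, 3, 10] (all sums mod 11).
  S_0 = Σ v_i r_i = 9·9 + 5·4 + 3·8 + 8·3 + 8·10 = 229 ≡ 9.
  S_1 = Σ v_i α_i r_i = 9·3·9 + 5·10·4 + 3·5·8 + 8·4·3 + 8·1·10 = 739 ≡ 2.
  α_i^2 mod 11 = [9, 1, 3, 5, 1].
  S_2 = Σ v_i α_i^2 r_i = 9·9·9 + 5·1·4 + 3·3·8 + 8·5·3 + 8·1·10 = 1021 ≡ 9.
  S = (9, 2, 9) ≠ 0, so r is not a codeword (an error is present).
Step 3: locate the error. For a single error e at position i, S_ℓ = v_i·e·α_i^ℓ, so α_err = S_1/S_0.
  S_0^{−1} = 9^{−1} = 5 (mod 11), so α_err = 2·5 = 10 ≡ 10 = α_2. Error position i = 2.
  Consistency check: S_2/S_1 = 9·6 = 54 ≡ 10 = α_err ✓ (single-error assumption holds).
Step 4: error magnitude e = S_0/v_2 = S_0·∏_{j≠2}(α_2 − α_j) = 9·9 = 81 ≡ 4 (mod 11).
Step 5: correct position 2: c_2 = r_2 − e = 4 − 4 ≡ 0 (mod 11). Hence c = [9, 0, 8, 3, 10].
  Check: interpolating c through the α_i gives m(x) = 5 + 5·x (degree < 2) with m(α_i) = c_i for every i, so c is indeed a codeword.


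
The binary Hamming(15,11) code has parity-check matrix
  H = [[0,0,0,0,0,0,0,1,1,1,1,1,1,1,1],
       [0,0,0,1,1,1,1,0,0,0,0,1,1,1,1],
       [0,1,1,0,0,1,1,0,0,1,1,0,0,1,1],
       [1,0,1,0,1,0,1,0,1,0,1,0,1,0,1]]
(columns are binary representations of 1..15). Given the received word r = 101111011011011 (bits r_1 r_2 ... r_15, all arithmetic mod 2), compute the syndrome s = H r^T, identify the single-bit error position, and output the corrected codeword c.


s = (0, 0, 1, 0)^T, error position = 2, corrected codeword c = 111111011011011

Compute s = H r^T mod 2 one row at a time:
  s_1 = 1 + 1 + 0 + 1 + 1 + 0 + 1 + 1 = 6 ≡ 0 (mod 2).
  s_2 = 1 + 1 + 1 + 0 + 1 + 0 + 1 + 1 = 6 ≡ 0 (mod 2).
  s_3 = 0 + 1 + 1 + 0 + 0 + 1 + 1 + 1 = 5 ≡ 1 (mod 2).
  s_4 = 1 + 1 + 1 + 0 + 1 + 1 + 0 + 1 = 6 ≡ 0 (mod 2).
s = (0, 0, 1, 0)^T — this equals column 2 of H (binary 0010), so error is at position 2.
Correct: flip bit 2 of r = 101111011011011 to get c = 111111011011011.


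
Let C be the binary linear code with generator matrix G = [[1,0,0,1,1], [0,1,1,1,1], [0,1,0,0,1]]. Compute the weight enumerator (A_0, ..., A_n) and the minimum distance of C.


Weight distribution: A_0 = 1, A_2 = 2, A_3 = 4, A_4 = 1. Minimum distance d = 2.

Enumerate all 2^3 = 8 messages m ∈ F_2^3.
For each, compute codeword c = mG in F_2^5, then tally its weight.
  m = 000 → c = 00000, weight = 0.
  m = 100 → c = 10011, weight = 3.
  m = 010 → c = 01111, weight = 4.
  m = 110 → c = 11100, weight = 3.
  m = 001 → c = 01001, weight = 2.
  m = 101 → c = 11010, weight = 3.
  m = 011 → c = 00110, weight = 2.
  m = 111 → c = 10101, weight = 3.
Tally weights:
  weight 0: 1 codewords.
  weight 2: 2 codewords.
  weight 3: 4 codewords.
  weight 4: 1 codewords.
Minimum distance d = smallest w > 0 with A_w > 0 = 2.
Sanity: Σ A_w = 8 = 2^3 = 8 ✓.


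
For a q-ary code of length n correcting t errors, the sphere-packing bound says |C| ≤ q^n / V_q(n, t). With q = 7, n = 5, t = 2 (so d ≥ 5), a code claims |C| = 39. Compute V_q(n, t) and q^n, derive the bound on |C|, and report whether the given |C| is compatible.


V_q(n, t) = 391, q^n = 16807, Hamming bound = 42, |C| = 39 ≤ bound (satisfied).

Step 1: Compute V_q(n, t) = Σ_{j=0}^2 C(n, j) (q−1)^j.
  j = 0: C(5,0)·(6)^0 = 1·1 = 1.
  j = 1: C(5,1)·(6)^1 = 5·6 = 30.
  j = 2: C(5,2)·(6)^2 = 10·36 = 360.
  V_q(n, t) = 1 + 30 + 360 = 391.
Step 2: q^n = 7^5 = 16807.
Step 3: Hamming bound ⌊q^n / V_q(n,t)⌋ = ⌊16807/391⌋ = 42.
Step 4: Compare |C| = 39 to 42: satisfied.
The claimed |C| lies below the Hamming bound.


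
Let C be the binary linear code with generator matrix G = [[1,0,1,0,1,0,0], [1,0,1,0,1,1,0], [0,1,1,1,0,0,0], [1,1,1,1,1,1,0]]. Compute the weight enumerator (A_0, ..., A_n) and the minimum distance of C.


Weight distribution: A_0 = 1, A_1 = 2, A_2 = 3, A_3 = 4, A_4 = 3, A_5 = 2, A_6 = 1. Minimum distance d = 1.

Enumerate all 2^4 = 16 messages m ∈ F_2^4.
For each, compute codeword c = mG in F_2^7, then tally its weight.
  m = 0000 → c = 0000000, weight = 0.
  m = 1000 → c = 1010100, weight = 3.
  m = 0100 → c = 1010110, weight = 4.
  m = 1100 → c = 0000010, weight = 1.
  m = 0010 → c = 0111000, weight = 3.
  m = 1010 → c = 1101100, weight = 4.
  m = 0110 → c = 1101110, weight = 5.
  m = 1110 → c = 0111010, weight = 4.
  m = 0001 → c = 1111110, weight = 6.
  m = 1001 → c = 0101010, weight = 3.
  m = 0101 → c = 0101000, weight = 2.
  m = 1101 → c = 1111100, weight = 5.
  m = 0011 → c = 1000110, weight = 3.
  m = 1011 → c = 0010010, weight = 2.
  m = 0111 → c = 0010000, weight = 1.
  m = 1111 → c = 1000100, weight = 2.
Tally weights:
  weight 0: 1 codewords.
  weight 1: 2 codewords.
  weight 2: 3 codewords.
  weight 3: 4 codewords.
  weight 4: 3 codewords.
  weight 5: 2 codewords.
  weight 6: 1 codewords.
Minimum distance d = smallest w > 0 with A_w > 0 = 1.
Sanity: Σ A_w = 16 = 2^4 = 16 ✓.


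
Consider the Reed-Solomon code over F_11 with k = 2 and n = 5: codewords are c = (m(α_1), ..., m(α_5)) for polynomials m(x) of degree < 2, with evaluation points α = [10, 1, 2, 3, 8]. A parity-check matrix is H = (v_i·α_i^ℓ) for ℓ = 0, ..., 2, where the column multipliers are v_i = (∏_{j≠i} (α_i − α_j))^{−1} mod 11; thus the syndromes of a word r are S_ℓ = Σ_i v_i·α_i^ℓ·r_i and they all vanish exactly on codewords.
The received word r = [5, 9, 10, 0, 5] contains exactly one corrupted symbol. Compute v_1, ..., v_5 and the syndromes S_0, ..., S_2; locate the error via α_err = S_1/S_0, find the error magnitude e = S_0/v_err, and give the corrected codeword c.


S = (6, 5, 6), error at position 1, error magnitude e = 9, c = [7, 9, 10, 0, 5].

Step 1: column multipliers v_i = (∏_{j≠i}(α_i − α_j))^{−1} mod 11.
  i = 1 (α = 10): (10−1)(10−2)(10−3)(10−8) = 9·8·7·2 = 1008 ≡ 7, so v_1 = 7^{−1} = 8 (mod 11).
  i = 2 (α = 1): (1−10)(1−2)(1−3)(1−8) = (−9)·(−1)·(−2)·(−7) = 126 ≡ 5, so v_2 = 5^{−1} = 9 (mod 11).
  i = 3 (α = 2): (2−10)(2−1)(2−3)(2−8) = (−8)·1·(−1)·(−6) = −48 ≡ 7, so v_3 = 7^{−1} = 8 (mod 11).
  i = 4 (α = 3): (3−10)(3−1)(3−2)(3−8) = (−7)·2·1·(−5) = 70 ≡ 4, so v_4 = 4^{−1} = 3 (mod 11).
  i = 5 (α = 8): (8−10)(8−1)(8−2)(8−3) = (−2)·7·6·5 = −420 ≡ 9, so v_5 = 9^{−1} = 5 (mod 11).
  v = [8, 9, 8, 3, 5].
Step 2: syndromes of r = [5, 9, 10, 0, 5] (all sums mod 11).
  S_0 = Σ v_i r_i = 8·5 + 9·9 + 8·10 + 3·0 + 5·5 = 226 ≡ 6.
  S_1 = Σ v_i α_i r_i = 8·10·5 + 9·1·9 + 8·2·10 + 3·3·0 + 5·8·5 = 841 ≡ 5.
  α_i^2 mod 11 = [1, 1, 4, 9, 9].
  S_2 = Σ v_i α_i^2 r_i = 8·1·5 + 9·1·9 + 8·4·10 + 3·9·0 + 5·9·5 = 666 ≡ 6.
  S = (6, 5, 6) ≠ 0, so r is not a codeword (an error is present).
Step 3: locate the error. For a single error e at position i, S_ℓ = v_i·e·α_i^ℓ, so α_err = S_1/S_0.
  S_0^{−1} = 6^{−1} = 2 (mod 11), so α_err = 5·2 = 10 ≡ 10 = α_1. Error position i = 1.
  Consistency check: S_2/S_1 = 6·9 = 54 ≡ 10 = α_err ✓ (single-error assumption holds).
Step 4: error magnitude e = S_0/v_1 = S_0·∏_{j≠1}(α_1 − α_j) = 6·7 = 42 ≡ 9 (mod 11).
Step 5: correct position 1: c_1 = r_1 − e = 5 − 9 ≡ 7 (mod 11). Hence c = [7, 9, 10, 0, 5].
  Check: interpolating c through the α_i gives m(x) = 8 + 1·x (degree < 2) with m(α_i) = c_i for every i, so c is indeed a codeword.


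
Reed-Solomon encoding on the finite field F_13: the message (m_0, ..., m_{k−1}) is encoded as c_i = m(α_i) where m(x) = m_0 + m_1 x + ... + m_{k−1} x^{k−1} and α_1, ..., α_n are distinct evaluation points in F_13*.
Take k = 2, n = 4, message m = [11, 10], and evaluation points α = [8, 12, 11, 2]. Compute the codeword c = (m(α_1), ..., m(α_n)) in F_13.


c = [0, 1, 4, 5]

Message polynomial: m(x) = 11 + 10·x (mod 13).
For each evaluation point α_i, compute m(α_i) mod 13:
  α_1 = 8: Horner steps 10 → 0, so m(8) = 0.
  α_2 = 12: Horner steps 10 → 1, so m(12) = 1.
  α_3 = 11: Horner steps 10 → 4, so m(11) = 4.
  α_4 = 2: Horner steps 10 → 5, so m(2) = 5.
Codeword c = [0, 1, 4, 5] ∈ F_13^4.


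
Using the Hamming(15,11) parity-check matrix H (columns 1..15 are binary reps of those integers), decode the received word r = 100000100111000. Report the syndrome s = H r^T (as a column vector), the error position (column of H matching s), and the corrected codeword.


s = (1, 0, 1, 1)^T, error position = 11, corrected codeword c = 100000100101000

Compute s = H r^T mod 2 one row at a time:
  s_1 = 0 + 0 + 1 + 1 + 1 + 0 + 0 + 0 = 3 ≡ 1 (mod 2).
  s_2 = 0 + 0 + 0 + 1 + 1 + 0 + 0 + 0 = 2 ≡ 0 (mod 2).
  s_3 = 0 + 0 + 0 + 1 + 1 + 1 + 0 + 0 = 3 ≡ 1 (mod 2).
  s_4 = 1 + 0 + 0 + 1 + 0 + 1 + 0 + 0 = 3 ≡ 1 (mod 2).
s = (1, 0, 1, 1)^T — this equals column 11 of H (binary 1011), so error is at position 11.
Correct: flip bit 11 of r = 100000100111000 to get c = 100000100101000.
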